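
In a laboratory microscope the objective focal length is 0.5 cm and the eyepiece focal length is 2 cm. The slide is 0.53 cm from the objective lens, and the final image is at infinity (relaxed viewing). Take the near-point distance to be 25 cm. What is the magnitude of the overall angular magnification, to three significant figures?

208

Objective: 1/d_i = 1/f_obj - 1/d_o = 1/0.5 - 1/0.53 = 0.11321 cm^-1, so d_i = 8.833 cm.
m_obj = -d_i/d_o = -8.833/0.53 = -16.667.
Eyepiece angular magnification (image at infinity): M_eye = D/f_e = 25/2 = 12.500.
Overall M = m_obj x M_eye = (-16.667)(12.500) = -208.33.
|M| = 208.33.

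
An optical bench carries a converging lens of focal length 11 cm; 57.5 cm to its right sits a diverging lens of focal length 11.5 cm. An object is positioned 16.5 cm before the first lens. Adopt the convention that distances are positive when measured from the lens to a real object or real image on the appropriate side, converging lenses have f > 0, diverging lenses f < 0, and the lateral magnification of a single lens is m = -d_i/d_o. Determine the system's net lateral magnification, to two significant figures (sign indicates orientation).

-0.64

Applying the thin-lens equation to the first lens, 1/11 = 1/16.5 + 1/d_i1, which gives d_i1 = 33.000 cm.
Its lateral magnification is m_1 = -d_i1/d_o1 = -(33.000)/16.5 = -2.0000.
That image sits 24.500 cm in front of the second lens, so d_o2 = 24.500 cm.
Applying the thin-lens equation again with f_2 = -11.5 cm and d_o2 = 24.500 cm gives d_i2 = -7.826 cm.
m_2 = -(-7.826)/(24.500) = 0.3194.
Total m = m_1 x m_2 = (-2.0000)(0.3194) = -0.6389.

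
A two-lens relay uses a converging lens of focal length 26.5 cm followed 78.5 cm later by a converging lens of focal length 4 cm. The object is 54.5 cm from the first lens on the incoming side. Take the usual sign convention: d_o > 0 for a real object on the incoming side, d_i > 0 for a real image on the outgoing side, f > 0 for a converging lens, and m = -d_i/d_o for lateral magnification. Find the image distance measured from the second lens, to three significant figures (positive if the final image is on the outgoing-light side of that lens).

Lens 1: 1/d_i1 = 1/f_1 - 1/d_o1 = 1/26.5 - 1/54.5 = 0.01939 cm^-1, so d_i1 = 51.580 cm.
The intermediate image is 51.580 cm to the right of lens 1, so d_o2 = L - d_i1 = 78.5 - 51.580 = 26.920 cm.
Lens 2: 1/d_i2 = 1/f_2 - 1/d_o2 = 1/4 - 1/(26.920) = 0.21285 cm^-1, so d_i2 = 4.698 cm.

4.70 cm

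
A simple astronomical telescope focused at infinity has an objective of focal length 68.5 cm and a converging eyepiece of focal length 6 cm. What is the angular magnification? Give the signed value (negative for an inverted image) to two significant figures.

-11

M = -f_obj/f_eye = -68.5/(6) = -11.417.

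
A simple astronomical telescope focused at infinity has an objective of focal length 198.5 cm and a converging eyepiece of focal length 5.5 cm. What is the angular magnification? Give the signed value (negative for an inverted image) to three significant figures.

M = -f_obj/f_eye = -198.5/(5.5) = -36.091.

-36.1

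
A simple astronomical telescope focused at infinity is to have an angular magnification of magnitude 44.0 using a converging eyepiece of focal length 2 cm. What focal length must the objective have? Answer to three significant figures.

88.0 cm

|M| = f_obj/|f_eye|, so f_obj = |M| x |f_eye| = 44.0 x 2 = 88.000 cm.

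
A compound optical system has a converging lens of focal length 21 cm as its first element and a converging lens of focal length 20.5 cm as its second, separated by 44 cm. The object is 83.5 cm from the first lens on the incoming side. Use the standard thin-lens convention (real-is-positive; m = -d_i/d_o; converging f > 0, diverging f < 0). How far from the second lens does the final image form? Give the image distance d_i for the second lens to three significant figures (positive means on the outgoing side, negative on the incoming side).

-71.7 cm

First lens: d_i1 = 1/(1/21 - 1/83.5) = 28.056 cm.
That image sits 15.944 cm in front of the second lens, so d_o2 = 15.944 cm.
Second lens: d_i2 = 1/(1/20.5 - 1/(15.944)) = -71.741 cm.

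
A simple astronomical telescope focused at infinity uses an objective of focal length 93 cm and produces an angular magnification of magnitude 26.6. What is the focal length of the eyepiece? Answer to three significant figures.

|M| = f_obj/f_eye, so f_eye = f_obj/|M| = 93/26.6 = 3.496 cm.

3.50 cm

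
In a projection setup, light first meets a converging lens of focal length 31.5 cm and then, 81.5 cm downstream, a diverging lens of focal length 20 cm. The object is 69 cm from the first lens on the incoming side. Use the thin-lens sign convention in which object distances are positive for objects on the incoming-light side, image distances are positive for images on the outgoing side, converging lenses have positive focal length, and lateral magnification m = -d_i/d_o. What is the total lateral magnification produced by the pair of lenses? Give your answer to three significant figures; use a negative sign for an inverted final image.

Lens 1: 1/d_i1 = 1/f_1 - 1/d_o1 = 1/31.5 - 1/69 = 0.01725 cm^-1, so d_i1 = 57.960 cm.
m_1 = -(57.960)/69 = -0.8400.
The intermediate image is 57.960 cm to the right of lens 1, so d_o2 = L - d_i1 = 81.5 - 57.960 = 23.540 cm.
Lens 2: 1/d_i2 = 1/f_2 - 1/d_o2 = 1/(-20) - 1/(23.540) = -0.09248 cm^-1, so d_i2 = -10.813 cm.
m_2 = -(-10.813)/(23.540) = 0.4593.
Overall magnification: m = m_1 m_2 = -0.3859.

-0.386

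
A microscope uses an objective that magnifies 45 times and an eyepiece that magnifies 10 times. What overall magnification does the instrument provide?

The overall magnification of a compound microscope is the product of the objective and eyepiece magnifications:
M = M_obj x M_eye = 45 x 10 = 450.

450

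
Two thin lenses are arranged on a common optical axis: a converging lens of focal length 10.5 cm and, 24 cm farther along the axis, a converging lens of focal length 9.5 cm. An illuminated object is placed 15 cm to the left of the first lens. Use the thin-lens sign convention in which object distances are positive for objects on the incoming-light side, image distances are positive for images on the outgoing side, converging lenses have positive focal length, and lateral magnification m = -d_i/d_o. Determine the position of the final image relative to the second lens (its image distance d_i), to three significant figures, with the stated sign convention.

Applying the thin-lens equation to the first lens, 1/10.5 = 1/15 + 1/d_i1, which gives d_i1 = 35.000 cm.
This image would form 35.000 cm past lens 1, i.e. 11.000 cm beyond lens 2, so it is a virtual object for lens 2: d_o2 = 24 - 35.000 = -11.000 cm.
Applying the thin-lens equation again with f_2 = 9.5 cm and d_o2 = -11.000 cm gives d_i2 = 5.098 cm.

5.10 cm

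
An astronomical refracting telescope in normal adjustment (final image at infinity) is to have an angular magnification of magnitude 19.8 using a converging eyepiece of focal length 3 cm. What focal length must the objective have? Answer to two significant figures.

|M| = f_obj/|f_eye|, so f_obj = |M| x |f_eye| = 19.8 x 3 = 59.400 cm.

59 cm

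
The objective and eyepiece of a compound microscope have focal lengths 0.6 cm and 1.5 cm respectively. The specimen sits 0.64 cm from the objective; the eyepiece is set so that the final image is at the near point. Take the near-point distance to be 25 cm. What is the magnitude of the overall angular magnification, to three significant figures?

Objective: 1/d_i = 1/f_obj - 1/d_o = 1/0.6 - 1/0.64 = 0.10417 cm^-1, so d_i = 9.600 cm.
m_obj = -d_i/d_o = -9.600/0.64 = -15.000.
Eyepiece angular magnification (image at near point): M_eye = 1 + D/f_e = 1 + 25/1.5 = 17.667.
Overall M = m_obj x M_eye = (-15.000)(17.667) = -265.00.
|M| = 265.00.

265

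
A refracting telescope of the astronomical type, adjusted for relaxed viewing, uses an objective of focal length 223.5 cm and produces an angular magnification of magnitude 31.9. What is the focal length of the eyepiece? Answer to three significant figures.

|M| = f_obj/f_eye, so f_eye = f_obj/|M| = 223.5/31.9 = 7.006 cm.

7.01 cm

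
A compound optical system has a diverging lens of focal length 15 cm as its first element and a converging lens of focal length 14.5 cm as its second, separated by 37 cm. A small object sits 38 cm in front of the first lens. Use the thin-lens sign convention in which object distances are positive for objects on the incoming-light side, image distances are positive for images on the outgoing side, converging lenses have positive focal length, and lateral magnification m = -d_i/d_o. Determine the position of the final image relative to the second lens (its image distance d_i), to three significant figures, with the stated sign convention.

Applying the thin-lens equation to the first lens, 1/(-15) = 1/38 + 1/d_i1, which gives d_i1 = -10.755 cm.
The intermediate image is virtual, 10.755 cm to the left of lens 1, so d_o2 = L - d_i1 = 37 - (-10.755) = 47.755 cm.
Applying the thin-lens equation again with f_2 = 14.5 cm and d_o2 = 47.755 cm gives d_i2 = 20.822 cm.

20.8 cm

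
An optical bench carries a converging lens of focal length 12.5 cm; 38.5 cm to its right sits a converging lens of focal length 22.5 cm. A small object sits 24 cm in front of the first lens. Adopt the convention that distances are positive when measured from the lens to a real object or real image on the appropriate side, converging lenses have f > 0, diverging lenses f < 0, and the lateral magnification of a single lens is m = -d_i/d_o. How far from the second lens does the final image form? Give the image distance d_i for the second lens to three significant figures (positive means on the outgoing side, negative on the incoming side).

Applying the thin-lens equation to the first lens, 1/12.5 = 1/24 + 1/d_i1, which gives d_i1 = 26.087 cm.
The intermediate image is 26.087 cm to the right of lens 1, so d_o2 = L - d_i1 = 38.5 - 26.087 = 12.413 cm.
Applying the thin-lens equation again with f_2 = 22.5 cm and d_o2 = 12.413 cm gives d_i2 = -27.689 cm.

-27.7 cm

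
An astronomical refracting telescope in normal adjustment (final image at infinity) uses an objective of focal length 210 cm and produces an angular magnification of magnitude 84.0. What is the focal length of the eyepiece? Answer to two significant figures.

2.5 cm

|M| = f_obj/f_eye, so f_eye = f_obj/|M| = 210/84.0 = 2.500 cm.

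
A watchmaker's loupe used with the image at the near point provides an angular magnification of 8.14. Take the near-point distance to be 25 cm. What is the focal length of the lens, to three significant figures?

For the image at the near point, M = 1 + D/f.
f = D/(M - 1) = 25/(8.14 - 1) = 3.501 cm.

3.50 cm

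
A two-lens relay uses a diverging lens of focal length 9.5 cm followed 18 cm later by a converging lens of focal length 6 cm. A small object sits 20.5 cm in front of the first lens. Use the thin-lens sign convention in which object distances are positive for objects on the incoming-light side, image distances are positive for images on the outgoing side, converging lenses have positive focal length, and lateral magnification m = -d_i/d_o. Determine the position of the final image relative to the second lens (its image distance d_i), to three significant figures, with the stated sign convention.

First lens: d_i1 = 1/(1/(-9.5) - 1/20.5) = -6.492 cm.
With d_i1 < 0 the first image is virtual and lies on the object side; the object distance for lens 2 is d_o2 = 18 - (-6.492) = 24.492 cm.
Second lens: d_i2 = 1/(1/6 - 1/(24.492)) = 7.947 cm.

7.95 cm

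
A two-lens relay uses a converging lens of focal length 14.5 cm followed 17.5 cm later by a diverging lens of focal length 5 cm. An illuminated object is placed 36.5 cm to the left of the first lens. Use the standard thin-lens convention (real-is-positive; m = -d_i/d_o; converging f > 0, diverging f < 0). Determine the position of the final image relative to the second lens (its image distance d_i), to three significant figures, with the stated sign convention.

Lens 1: 1/d_i1 = 1/f_1 - 1/d_o1 = 1/14.5 - 1/36.5 = 0.04157 cm^-1, so d_i1 = 24.057 cm.
This image would form 24.057 cm past lens 1, i.e. 6.557 cm beyond lens 2, so it is a virtual object for lens 2: d_o2 = 17.5 - 24.057 = -6.557 cm.
Lens 2: 1/d_i2 = 1/f_2 - 1/d_o2 = 1/(-5) - 1/(-6.557) = -0.04749 cm^-1, so d_i2 = -21.058 cm.

-21.1 cm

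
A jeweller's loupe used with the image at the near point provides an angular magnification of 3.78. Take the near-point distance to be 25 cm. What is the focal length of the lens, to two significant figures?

For the image at the near point, M = 1 + D/f.
f = D/(M - 1) = 25/(3.78 - 1) = 8.993 cm.

9.0 cm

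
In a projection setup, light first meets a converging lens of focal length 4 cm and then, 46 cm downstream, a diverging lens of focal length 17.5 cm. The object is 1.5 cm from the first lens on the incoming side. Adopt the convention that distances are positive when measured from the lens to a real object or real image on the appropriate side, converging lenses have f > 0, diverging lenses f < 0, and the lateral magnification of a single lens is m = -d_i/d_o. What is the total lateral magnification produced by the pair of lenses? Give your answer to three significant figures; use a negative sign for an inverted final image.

0.425

Lens 1: 1/d_i1 = 1/f_1 - 1/d_o1 = 1/4 - 1/1.5 = -0.41667 cm^-1, so d_i1 = -2.400 cm.
m_1 = -(-2.400)/1.5 = 1.6000.
The intermediate image is virtual, 2.400 cm to the left of lens 1, so d_o2 = L - d_i1 = 46 - (-2.400) = 48.400 cm.
Lens 2: 1/d_i2 = 1/f_2 - 1/d_o2 = 1/(-17.5) - 1/(48.400) = -0.07780 cm^-1, so d_i2 = -12.853 cm.
m_2 = -(-12.853)/(48.400) = 0.2656.
The system's lateral magnification is m_1 m_2 = (1.6000)(0.2656) = 0.4249.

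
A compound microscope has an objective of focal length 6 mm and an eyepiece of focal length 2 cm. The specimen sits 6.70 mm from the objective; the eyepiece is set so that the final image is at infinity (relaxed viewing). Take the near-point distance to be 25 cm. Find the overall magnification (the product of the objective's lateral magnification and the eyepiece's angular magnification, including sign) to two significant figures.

-110

Convert to cm: f_obj = 6 mm = 0.6 cm; d_o = 6.70 mm = 0.67 cm.
Objective: 1/d_i = 1/f_obj - 1/d_o = 1/0.6 - 1/0.67 = 0.17413 cm^-1, so d_i = 5.743 cm.
m_obj = -d_i/d_o = -5.743/0.67 = -8.571.
Eyepiece angular magnification (image at infinity): M_eye = D/f_e = 25/2 = 12.500.
Overall M = m_obj x M_eye = (-8.571)(12.500) = -107.14.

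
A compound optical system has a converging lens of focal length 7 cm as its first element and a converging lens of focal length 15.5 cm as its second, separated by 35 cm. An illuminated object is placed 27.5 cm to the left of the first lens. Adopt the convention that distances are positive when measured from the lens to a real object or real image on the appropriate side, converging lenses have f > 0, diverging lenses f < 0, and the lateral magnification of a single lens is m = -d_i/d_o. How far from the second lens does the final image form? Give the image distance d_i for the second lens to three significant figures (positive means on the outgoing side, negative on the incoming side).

Lens 1: 1/d_i1 = 1/f_1 - 1/d_o1 = 1/7 - 1/27.5 = 0.10649 cm^-1, so d_i1 = 9.390 cm.
The intermediate image is 9.390 cm to the right of lens 1, so d_o2 = L - d_i1 = 35 - 9.390 = 25.610 cm.
Lens 2: 1/d_i2 = 1/f_2 - 1/d_o2 = 1/15.5 - 1/(25.610) = 0.02547 cm^-1, so d_i2 = 39.264 cm.

39.3 cm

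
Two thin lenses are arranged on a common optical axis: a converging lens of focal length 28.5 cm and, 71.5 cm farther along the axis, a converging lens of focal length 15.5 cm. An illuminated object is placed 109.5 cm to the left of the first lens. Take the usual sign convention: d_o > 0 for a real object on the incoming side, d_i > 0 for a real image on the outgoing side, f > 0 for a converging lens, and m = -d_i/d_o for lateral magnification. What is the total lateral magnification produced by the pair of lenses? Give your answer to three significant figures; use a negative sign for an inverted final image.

First lens: d_i1 = 1/(1/28.5 - 1/109.5) = 38.528 cm.
m_1 = -(38.528)/109.5 = -0.3519.
The intermediate image is 38.528 cm to the right of lens 1, so d_o2 = L - d_i1 = 71.5 - 38.528 = 32.972 cm.
Second lens: d_i2 = 1/(1/15.5 - 1/(32.972)) = 29.250 cm.
m_2 = -(29.250)/(32.972) = -0.8871.
Overall magnification: m = m_1 m_2 = 0.3121.

0.312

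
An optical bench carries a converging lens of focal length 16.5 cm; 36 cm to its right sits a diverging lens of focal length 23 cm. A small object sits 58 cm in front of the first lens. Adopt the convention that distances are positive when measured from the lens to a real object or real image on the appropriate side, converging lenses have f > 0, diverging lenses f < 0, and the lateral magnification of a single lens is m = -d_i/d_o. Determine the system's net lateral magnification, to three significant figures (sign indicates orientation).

-0.254

Lens 1: 1/d_i1 = 1/f_1 - 1/d_o1 = 1/16.5 - 1/58 = 0.04336 cm^-1, so d_i1 = 23.060 cm.
m_1 = -(23.060)/58 = -0.3976.
That image sits 12.940 cm in front of the second lens, so d_o2 = 12.940 cm.
Lens 2: 1/d_i2 = 1/f_2 - 1/d_o2 = 1/(-23) - 1/(12.940) = -0.12076 cm^-1, so d_i2 = -8.281 cm.
m_2 = -(-8.281)/(12.940) = 0.6400.
Overall magnification: m = m_1 m_2 = -0.2544.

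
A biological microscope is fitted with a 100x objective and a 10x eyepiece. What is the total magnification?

1000

The overall magnification of a compound microscope is the product of the objective and eyepiece magnifications:
M = M_obj x M_eye = 100 x 10 = 1000.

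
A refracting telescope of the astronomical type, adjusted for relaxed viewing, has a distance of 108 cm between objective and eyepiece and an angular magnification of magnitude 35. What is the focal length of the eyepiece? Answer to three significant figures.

3.00 cm

In normal adjustment the tube length equals f_obj + f_eye and |M| = f_obj/f_eye.
So f_obj = 35 f_eye and 35 f_eye + f_eye = 108 cm, giving f_eye = 108/36 = 3.000 cm and f_obj = 105.000 cm.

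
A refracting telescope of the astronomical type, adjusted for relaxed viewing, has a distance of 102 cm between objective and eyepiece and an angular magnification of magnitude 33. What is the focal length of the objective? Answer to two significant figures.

99 cm

In normal adjustment the tube length equals f_obj + f_eye and |M| = f_obj/f_eye.
So f_obj = 33 f_eye and 33 f_eye + f_eye = 102 cm, giving f_eye = 102/34 = 3.000 cm and f_obj = 99.000 cm.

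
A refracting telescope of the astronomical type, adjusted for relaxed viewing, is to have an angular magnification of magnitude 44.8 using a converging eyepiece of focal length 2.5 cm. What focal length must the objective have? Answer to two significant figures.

110 cm

|M| = f_obj/|f_eye|, so f_obj = |M| x |f_eye| = 44.8 x 2.5 = 112.000 cm.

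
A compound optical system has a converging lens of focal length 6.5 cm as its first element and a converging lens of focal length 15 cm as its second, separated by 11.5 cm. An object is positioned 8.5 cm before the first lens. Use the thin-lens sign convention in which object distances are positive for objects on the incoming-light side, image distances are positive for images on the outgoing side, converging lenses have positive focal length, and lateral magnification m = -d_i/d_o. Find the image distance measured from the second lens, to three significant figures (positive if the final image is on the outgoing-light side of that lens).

7.77 cm

Lens 1: 1/d_i1 = 1/f_1 - 1/d_o1 = 1/6.5 - 1/8.5 = 0.03620 cm^-1, so d_i1 = 27.625 cm.
Since 27.625 cm > 11.5 cm, the first image lies past the second lens and serves as a virtual object: d_o2 = L - d_i1 = -16.125 cm.
Lens 2: 1/d_i2 = 1/f_2 - 1/d_o2 = 1/15 - 1/(-16.125) = 0.12868 cm^-1, so d_i2 = 7.771 cm.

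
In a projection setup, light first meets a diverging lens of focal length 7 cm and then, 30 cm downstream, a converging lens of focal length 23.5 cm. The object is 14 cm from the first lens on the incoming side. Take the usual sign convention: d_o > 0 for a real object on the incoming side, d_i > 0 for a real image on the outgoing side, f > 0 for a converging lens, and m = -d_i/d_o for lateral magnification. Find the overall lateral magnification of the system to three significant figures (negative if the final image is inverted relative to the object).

Applying the thin-lens equation to the first lens, 1/(-7) = 1/14 + 1/d_i1, which gives d_i1 = -4.667 cm.
Its lateral magnification is m_1 = -d_i1/d_o1 = -(-4.667)/14 = 0.3333.
The intermediate image is virtual, 4.667 cm to the left of lens 1, so d_o2 = L - d_i1 = 30 - (-4.667) = 34.667 cm.
Applying the thin-lens equation again with f_2 = 23.5 cm and d_o2 = 34.667 cm gives d_i2 = 72.955 cm.
m_2 = -(72.955)/(34.667) = -2.1045.
Total m = m_1 x m_2 = (0.3333)(-2.1045) = -0.7015.

-0.701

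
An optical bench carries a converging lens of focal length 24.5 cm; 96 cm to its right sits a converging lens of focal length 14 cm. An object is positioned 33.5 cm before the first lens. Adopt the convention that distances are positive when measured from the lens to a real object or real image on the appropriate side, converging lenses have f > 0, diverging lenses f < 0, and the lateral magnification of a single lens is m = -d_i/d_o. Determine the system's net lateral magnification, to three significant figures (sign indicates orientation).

-4.15

Applying the thin-lens equation to the first lens, 1/24.5 = 1/33.5 + 1/d_i1, which gives d_i1 = 91.194 cm.
Its lateral magnification is m_1 = -d_i1/d_o1 = -(91.194)/33.5 = -2.7222.
Object distance for lens 2: d_o2 = 96 - 91.194 = 4.806 cm.
Applying the thin-lens equation again with f_2 = 14 cm and d_o2 = 4.806 cm gives d_i2 = -7.317 cm.
m_2 = -(-7.317)/(4.806) = 1.5227.
Total m = m_1 x m_2 = (-2.7222)(1.5227) = -4.1450.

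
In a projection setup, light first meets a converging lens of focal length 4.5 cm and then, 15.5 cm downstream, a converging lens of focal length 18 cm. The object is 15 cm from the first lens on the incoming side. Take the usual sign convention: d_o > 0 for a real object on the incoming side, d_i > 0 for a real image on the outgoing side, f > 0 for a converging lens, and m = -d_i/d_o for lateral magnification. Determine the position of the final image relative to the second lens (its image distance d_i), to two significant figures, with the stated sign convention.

First lens: d_i1 = 1/(1/4.5 - 1/15) = 6.429 cm.
Object distance for lens 2: d_o2 = 15.5 - 6.429 = 9.071 cm.
Second lens: d_i2 = 1/(1/18 - 1/(9.071)) = -18.288 cm.

-18 cm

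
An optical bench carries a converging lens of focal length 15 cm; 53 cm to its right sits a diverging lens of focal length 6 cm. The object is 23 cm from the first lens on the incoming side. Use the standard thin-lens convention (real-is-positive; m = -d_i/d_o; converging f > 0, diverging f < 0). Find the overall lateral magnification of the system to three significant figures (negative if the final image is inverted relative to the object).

-0.709

First lens: d_i1 = 1/(1/15 - 1/23) = 43.125 cm.
m_1 = -(43.125)/23 = -1.8750.
Object distance for lens 2: d_o2 = 53 - 43.125 = 9.875 cm.
Second lens: d_i2 = 1/(1/(-6) - 1/(9.875)) = -3.732 cm.
m_2 = -(-3.732)/(9.875) = 0.3780.
The system's lateral magnification is m_1 m_2 = (-1.8750)(0.3780) = -0.7087.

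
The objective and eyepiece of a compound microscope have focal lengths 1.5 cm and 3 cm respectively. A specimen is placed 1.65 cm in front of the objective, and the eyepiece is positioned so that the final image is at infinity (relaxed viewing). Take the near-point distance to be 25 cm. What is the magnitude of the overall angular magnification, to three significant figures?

Objective: 1/d_i = 1/f_obj - 1/d_o = 1/1.5 - 1/1.65 = 0.06061 cm^-1, so d_i = 16.500 cm.
m_obj = -d_i/d_o = -16.500/1.65 = -10.000.
Eyepiece angular magnification (image at infinity): M_eye = D/f_e = 25/3 = 8.333.
Overall M = m_obj x M_eye = (-10.000)(8.333) = -83.33.
|M| = 83.33.

83.3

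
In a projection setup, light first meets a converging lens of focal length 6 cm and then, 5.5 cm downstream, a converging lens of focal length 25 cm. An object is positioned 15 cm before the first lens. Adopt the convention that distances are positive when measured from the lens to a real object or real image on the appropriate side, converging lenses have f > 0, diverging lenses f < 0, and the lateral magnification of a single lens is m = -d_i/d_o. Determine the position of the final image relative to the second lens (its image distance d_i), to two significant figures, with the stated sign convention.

Applying the thin-lens equation to the first lens, 1/6 = 1/15 + 1/d_i1, which gives d_i1 = 10.000 cm.
This image would form 10.000 cm past lens 1, i.e. 4.500 cm beyond lens 2, so it is a virtual object for lens 2: d_o2 = 5.5 - 10.000 = -4.500 cm.
Applying the thin-lens equation again with f_2 = 25 cm and d_o2 = -4.500 cm gives d_i2 = 3.814 cm.

3.8 cm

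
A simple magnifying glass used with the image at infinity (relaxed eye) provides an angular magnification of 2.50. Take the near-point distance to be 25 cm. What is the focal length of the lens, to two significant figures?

10 cm

For the image at infinity, M = D/f.
f = D/M = 25/2.5 = 10.000 cm.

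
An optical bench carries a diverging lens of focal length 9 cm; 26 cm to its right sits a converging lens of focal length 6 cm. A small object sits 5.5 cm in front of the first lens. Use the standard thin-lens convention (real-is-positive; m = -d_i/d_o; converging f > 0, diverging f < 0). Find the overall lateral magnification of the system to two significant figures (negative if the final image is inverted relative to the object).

Lens 1: 1/d_i1 = 1/f_1 - 1/d_o1 = 1/(-9) - 1/5.5 = -0.29293 cm^-1, so d_i1 = -3.414 cm.
m_1 = -(-3.414)/5.5 = 0.6207.
With d_i1 < 0 the first image is virtual and lies on the object side; the object distance for lens 2 is d_o2 = 26 - (-3.414) = 29.414 cm.
Lens 2: 1/d_i2 = 1/f_2 - 1/d_o2 = 1/6 - 1/(29.414) = 0.13267 cm^-1, so d_i2 = 7.538 cm.
m_2 = -(7.538)/(29.414) = -0.2563.
Total m = m_1 x m_2 = (0.6207)(-0.2563) = -0.1591.

-0.16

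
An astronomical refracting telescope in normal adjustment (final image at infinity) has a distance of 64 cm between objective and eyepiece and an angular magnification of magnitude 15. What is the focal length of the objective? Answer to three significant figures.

In normal adjustment the tube length equals f_obj + f_eye and |M| = f_obj/f_eye.
So f_obj = 15 f_eye and 15 f_eye + f_eye = 64 cm, giving f_eye = 64/16 = 4.000 cm and f_obj = 60.000 cm.

60.0 cm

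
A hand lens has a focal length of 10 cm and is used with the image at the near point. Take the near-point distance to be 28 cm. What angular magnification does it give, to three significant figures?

M = 1 + D/f = 1 + 28/10 = 3.800.

3.80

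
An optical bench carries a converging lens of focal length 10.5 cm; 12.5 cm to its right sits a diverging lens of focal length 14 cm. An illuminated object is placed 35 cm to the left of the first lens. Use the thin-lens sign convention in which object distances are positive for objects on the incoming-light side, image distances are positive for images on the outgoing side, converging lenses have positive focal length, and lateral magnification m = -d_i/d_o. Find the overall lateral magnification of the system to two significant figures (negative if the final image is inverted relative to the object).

Applying the thin-lens equation to the first lens, 1/10.5 = 1/35 + 1/d_i1, which gives d_i1 = 15.000 cm.
Its lateral magnification is m_1 = -d_i1/d_o1 = -(15.000)/35 = -0.4286.
This image would form 15.000 cm past lens 1, i.e. 2.500 cm beyond lens 2, so it is a virtual object for lens 2: d_o2 = 12.5 - 15.000 = -2.500 cm.
Applying the thin-lens equation again with f_2 = -14 cm and d_o2 = -2.500 cm gives d_i2 = 3.043 cm.
m_2 = -(3.043)/(-2.500) = 1.2174.
Total m = m_1 x m_2 = (-0.4286)(1.2174) = -0.5217.

-0.52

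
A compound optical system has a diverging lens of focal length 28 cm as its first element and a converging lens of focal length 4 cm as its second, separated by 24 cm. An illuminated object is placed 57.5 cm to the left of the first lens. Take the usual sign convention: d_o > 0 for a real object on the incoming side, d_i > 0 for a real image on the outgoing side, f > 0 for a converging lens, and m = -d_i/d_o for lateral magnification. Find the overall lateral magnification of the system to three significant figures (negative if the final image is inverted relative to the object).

-0.0337

Applying the thin-lens equation to the first lens, 1/(-28) = 1/57.5 + 1/d_i1, which gives d_i1 = -18.830 cm.
Its lateral magnification is m_1 = -d_i1/d_o1 = -(-18.830)/57.5 = 0.3275.
With d_i1 < 0 the first image is virtual and lies on the object side; the object distance for lens 2 is d_o2 = 24 - (-18.830) = 42.830 cm.
Applying the thin-lens equation again with f_2 = 4 cm and d_o2 = 42.830 cm gives d_i2 = 4.412 cm.
m_2 = -(4.412)/(42.830) = -0.1030.
Overall magnification: m = m_1 m_2 = -0.0337.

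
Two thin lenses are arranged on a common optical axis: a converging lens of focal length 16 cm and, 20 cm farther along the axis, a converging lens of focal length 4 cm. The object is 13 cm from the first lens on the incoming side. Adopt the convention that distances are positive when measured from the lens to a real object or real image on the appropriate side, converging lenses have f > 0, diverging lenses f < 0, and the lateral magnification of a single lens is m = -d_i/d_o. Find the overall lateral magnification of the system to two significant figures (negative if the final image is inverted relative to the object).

First lens: d_i1 = 1/(1/16 - 1/13) = -69.333 cm.
m_1 = -(-69.333)/13 = 5.3333.
With d_i1 < 0 the first image is virtual and lies on the object side; the object distance for lens 2 is d_o2 = 20 - (-69.333) = 89.333 cm.
Second lens: d_i2 = 1/(1/4 - 1/(89.333)) = 4.188 cm.
m_2 = -(4.188)/(89.333) = -0.0469.
The system's lateral magnification is m_1 m_2 = (5.3333)(-0.0469) = -0.2500.

-0.25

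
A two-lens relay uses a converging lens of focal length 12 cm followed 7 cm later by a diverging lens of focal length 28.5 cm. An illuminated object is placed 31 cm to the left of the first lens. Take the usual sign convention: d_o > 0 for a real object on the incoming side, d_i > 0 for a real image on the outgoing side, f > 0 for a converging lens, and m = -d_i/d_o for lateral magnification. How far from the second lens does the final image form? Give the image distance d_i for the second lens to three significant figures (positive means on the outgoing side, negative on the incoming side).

22.5 cm

Lens 1: 1/d_i1 = 1/f_1 - 1/d_o1 = 1/12 - 1/31 = 0.05108 cm^-1, so d_i1 = 19.579 cm.
Since 19.579 cm > 7 cm, the first image lies past the second lens and serves as a virtual object: d_o2 = L - d_i1 = -12.579 cm.
Lens 2: 1/d_i2 = 1/f_2 - 1/d_o2 = 1/(-28.5) - 1/(-12.579) = 0.04441 cm^-1, so d_i2 = 22.517 cm.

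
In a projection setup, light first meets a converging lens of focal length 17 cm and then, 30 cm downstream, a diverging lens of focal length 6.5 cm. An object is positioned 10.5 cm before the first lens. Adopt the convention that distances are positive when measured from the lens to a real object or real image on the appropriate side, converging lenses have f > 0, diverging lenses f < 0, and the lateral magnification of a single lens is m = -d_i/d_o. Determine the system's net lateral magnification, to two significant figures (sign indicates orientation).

First lens: d_i1 = 1/(1/17 - 1/10.5) = -27.462 cm.
m_1 = -(-27.462)/10.5 = 2.6154.
With d_i1 < 0 the first image is virtual and lies on the object side; the object distance for lens 2 is d_o2 = 30 - (-27.462) = 57.462 cm.
Second lens: d_i2 = 1/(1/(-6.5) - 1/(57.462)) = -5.839 cm.
m_2 = -(-5.839)/(57.462) = 0.1016.
Overall magnification: m = m_1 m_2 = 0.2658.

0.27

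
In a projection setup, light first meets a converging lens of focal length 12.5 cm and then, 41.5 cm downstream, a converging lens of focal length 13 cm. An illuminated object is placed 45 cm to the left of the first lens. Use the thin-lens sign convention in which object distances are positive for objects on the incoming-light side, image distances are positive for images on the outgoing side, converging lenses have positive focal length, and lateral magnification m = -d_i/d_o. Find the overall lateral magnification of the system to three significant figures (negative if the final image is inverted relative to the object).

Applying the thin-lens equation to the first lens, 1/12.5 = 1/45 + 1/d_i1, which gives d_i1 = 17.308 cm.
Its lateral magnification is m_1 = -d_i1/d_o1 = -(17.308)/45 = -0.3846.
Object distance for lens 2: d_o2 = 41.5 - 17.308 = 24.192 cm.
Applying the thin-lens equation again with f_2 = 13 cm and d_o2 = 24.192 cm gives d_i2 = 28.100 cm.
m_2 = -(28.100)/(24.192) = -1.1615.
Overall magnification: m = m_1 m_2 = 0.4467.

0.447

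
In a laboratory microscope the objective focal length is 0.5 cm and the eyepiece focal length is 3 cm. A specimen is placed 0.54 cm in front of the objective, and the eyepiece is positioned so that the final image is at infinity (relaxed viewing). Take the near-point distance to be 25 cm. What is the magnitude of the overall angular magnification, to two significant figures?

100

Objective: 1/d_i = 1/f_obj - 1/d_o = 1/0.5 - 1/0.54 = 0.14815 cm^-1, so d_i = 6.750 cm.
m_obj = -d_i/d_o = -6.750/0.54 = -12.500.
Eyepiece angular magnification (image at infinity): M_eye = D/f_e = 25/3 = 8.333.
Overall M = m_obj x M_eye = (-12.500)(8.333) = -104.17.
|M| = 104.17.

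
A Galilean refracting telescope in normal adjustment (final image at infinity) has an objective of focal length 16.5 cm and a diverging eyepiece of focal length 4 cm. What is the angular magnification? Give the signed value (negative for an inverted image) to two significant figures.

M = -f_obj/f_eye = -16.5/(-4) = 4.125.

4.1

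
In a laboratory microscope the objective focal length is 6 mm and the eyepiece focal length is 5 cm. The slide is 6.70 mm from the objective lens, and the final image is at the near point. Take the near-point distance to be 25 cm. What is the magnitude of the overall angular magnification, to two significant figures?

Convert to cm: f_obj = 6 mm = 0.6 cm; d_o = 6.70 mm = 0.67 cm.
Objective: 1/d_i = 1/f_obj - 1/d_o = 1/0.6 - 1/0.67 = 0.17413 cm^-1, so d_i = 5.743 cm.
m_obj = -d_i/d_o = -5.743/0.67 = -8.571.
Eyepiece angular magnification (image at near point): M_eye = 1 + D/f_e = 1 + 25/5 = 6.000.
Overall M = m_obj x M_eye = (-8.571)(6.000) = -51.43.
|M| = 51.43.

51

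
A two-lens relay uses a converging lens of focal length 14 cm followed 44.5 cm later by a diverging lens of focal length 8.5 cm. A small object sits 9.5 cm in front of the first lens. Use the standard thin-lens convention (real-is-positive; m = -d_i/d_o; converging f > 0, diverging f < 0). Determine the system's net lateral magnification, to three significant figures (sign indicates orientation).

0.320

Applying the thin-lens equation to the first lens, 1/14 = 1/9.5 + 1/d_i1, which gives d_i1 = -29.556 cm.
Its lateral magnification is m_1 = -d_i1/d_o1 = -(-29.556)/9.5 = 3.1111.
With d_i1 < 0 the first image is virtual and lies on the object side; the object distance for lens 2 is d_o2 = 44.5 - (-29.556) = 74.056 cm.
Applying the thin-lens equation again with f_2 = -8.5 cm and d_o2 = 74.056 cm gives d_i2 = -7.625 cm.
m_2 = -(-7.625)/(74.056) = 0.1030.
Total m = m_1 x m_2 = (3.1111)(0.1030) = 0.3203.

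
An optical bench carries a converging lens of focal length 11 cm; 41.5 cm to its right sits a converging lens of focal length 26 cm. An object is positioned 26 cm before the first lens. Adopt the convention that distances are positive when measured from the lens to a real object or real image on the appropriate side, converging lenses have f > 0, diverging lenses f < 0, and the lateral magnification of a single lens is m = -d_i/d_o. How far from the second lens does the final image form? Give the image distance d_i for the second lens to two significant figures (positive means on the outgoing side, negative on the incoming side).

-160 cm

Applying the thin-lens equation to the first lens, 1/11 = 1/26 + 1/d_i1, which gives d_i1 = 19.067 cm.
That image sits 22.433 cm in front of the second lens, so d_o2 = 22.433 cm.
Applying the thin-lens equation again with f_2 = 26 cm and d_o2 = 22.433 cm gives d_i2 = -163.533 cm.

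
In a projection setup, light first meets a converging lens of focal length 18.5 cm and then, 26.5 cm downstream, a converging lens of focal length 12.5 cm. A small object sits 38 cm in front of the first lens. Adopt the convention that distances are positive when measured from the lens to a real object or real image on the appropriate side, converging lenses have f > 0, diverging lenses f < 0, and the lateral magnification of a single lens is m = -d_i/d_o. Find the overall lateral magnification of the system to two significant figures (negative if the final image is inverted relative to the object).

-0.54

First lens: d_i1 = 1/(1/18.5 - 1/38) = 36.051 cm.
m_1 = -(36.051)/38 = -0.9487.
This image would form 36.051 cm past lens 1, i.e. 9.551 cm beyond lens 2, so it is a virtual object for lens 2: d_o2 = 26.5 - 36.051 = -9.551 cm.
Second lens: d_i2 = 1/(1/12.5 - 1/(-9.551)) = 5.414 cm.
m_2 = -(5.414)/(-9.551) = 0.5669.
The system's lateral magnification is m_1 m_2 = (-0.9487)(0.5669) = -0.5378.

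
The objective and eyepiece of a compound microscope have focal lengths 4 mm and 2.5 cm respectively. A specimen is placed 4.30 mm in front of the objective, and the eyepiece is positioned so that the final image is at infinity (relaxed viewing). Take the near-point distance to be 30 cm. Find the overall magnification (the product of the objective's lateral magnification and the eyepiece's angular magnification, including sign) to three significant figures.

Convert to cm: f_obj = 4 mm = 0.4 cm; d_o = 4.30 mm = 0.43 cm.
Objective: 1/d_i = 1/f_obj - 1/d_o = 1/0.4 - 1/0.43 = 0.17442 cm^-1, so d_i = 5.733 cm.
m_obj = -d_i/d_o = -5.733/0.43 = -13.333.
Eyepiece angular magnification (image at infinity): M_eye = D/f_e = 30/2.5 = 12.000.
Overall M = m_obj x M_eye = (-13.333)(12.000) = -160.00.

-160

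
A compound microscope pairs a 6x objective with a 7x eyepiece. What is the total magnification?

The overall magnification of a compound microscope is the product of the objective and eyepiece magnifications:
M = M_obj x M_eye = 6 x 7 = 42.

42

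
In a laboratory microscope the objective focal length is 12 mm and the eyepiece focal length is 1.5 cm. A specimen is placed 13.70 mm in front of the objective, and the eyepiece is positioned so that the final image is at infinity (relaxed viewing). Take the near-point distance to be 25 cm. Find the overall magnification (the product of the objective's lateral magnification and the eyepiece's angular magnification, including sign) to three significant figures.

-118

Convert to cm: f_obj = 12 mm = 1.2 cm; d_o = 13.70 mm = 1.37 cm.
Objective: 1/d_i = 1/f_obj - 1/d_o = 1/1.2 - 1/1.37 = 0.10341 cm^-1, so d_i = 9.671 cm.
m_obj = -d_i/d_o = -9.671/1.37 = -7.059.
Eyepiece angular magnification (image at infinity): M_eye = D/f_e = 25/1.5 = 16.667.
Overall M = m_obj x M_eye = (-7.059)(16.667) = -117.65.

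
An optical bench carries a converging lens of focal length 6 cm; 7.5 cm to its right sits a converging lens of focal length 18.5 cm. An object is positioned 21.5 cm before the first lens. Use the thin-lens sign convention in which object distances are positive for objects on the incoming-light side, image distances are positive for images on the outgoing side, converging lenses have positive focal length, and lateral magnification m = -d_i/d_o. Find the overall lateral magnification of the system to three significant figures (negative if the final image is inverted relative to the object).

Lens 1: 1/d_i1 = 1/f_1 - 1/d_o1 = 1/6 - 1/21.5 = 0.12016 cm^-1, so d_i1 = 8.323 cm.
m_1 = -(8.323)/21.5 = -0.3871.
Since 8.323 cm > 7.5 cm, the first image lies past the second lens and serves as a virtual object: d_o2 = L - d_i1 = -0.823 cm.
Lens 2: 1/d_i2 = 1/f_2 - 1/d_o2 = 1/18.5 - 1/(-0.823) = 1.26974 cm^-1, so d_i2 = 0.788 cm.
m_2 = -(0.788)/(-0.823) = 0.9574.
Total m = m_1 x m_2 = (-0.3871)(0.9574) = -0.3706.

-0.371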